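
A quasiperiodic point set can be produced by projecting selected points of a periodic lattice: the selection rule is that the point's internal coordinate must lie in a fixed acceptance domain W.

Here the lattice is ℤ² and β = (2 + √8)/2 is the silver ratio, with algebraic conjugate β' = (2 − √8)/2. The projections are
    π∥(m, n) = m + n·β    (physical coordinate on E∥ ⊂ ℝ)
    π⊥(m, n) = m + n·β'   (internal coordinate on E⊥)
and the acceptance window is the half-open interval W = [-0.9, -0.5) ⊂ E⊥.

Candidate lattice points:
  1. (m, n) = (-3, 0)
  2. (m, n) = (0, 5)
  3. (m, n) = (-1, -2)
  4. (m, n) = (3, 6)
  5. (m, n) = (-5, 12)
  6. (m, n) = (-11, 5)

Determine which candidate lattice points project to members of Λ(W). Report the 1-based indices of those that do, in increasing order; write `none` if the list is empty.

β' = (2−√8)/2 ≈ -0.4142.
#1 (-3,0): internal coord -3 + (0)·β' = -3.0000; -3.0000 ∉ [-0.9, -0.5) → out
#2 (0,5): internal coord 0 + (5)·β' = -2.0711; -2.0711 ∉ [-0.9, -0.5) → out
#3 (-1,-2): internal coord -1 + (-2)·β' = -0.1716; -0.1716 ∉ [-0.9, -0.5) → out
#4 (3,6): internal coord 3 + (6)·β' = +0.5147; +0.5147 ∉ [-0.9, -0.5) → out
#5 (-5,12): internal coord -5 + (12)·β' = -9.9706; -9.9706 ∉ [-0.9, -0.5) → out
#6 (-11,5): internal coord -11 + (5)·β' = -13.0711; -13.0711 ∉ [-0.9, -0.5) → out

none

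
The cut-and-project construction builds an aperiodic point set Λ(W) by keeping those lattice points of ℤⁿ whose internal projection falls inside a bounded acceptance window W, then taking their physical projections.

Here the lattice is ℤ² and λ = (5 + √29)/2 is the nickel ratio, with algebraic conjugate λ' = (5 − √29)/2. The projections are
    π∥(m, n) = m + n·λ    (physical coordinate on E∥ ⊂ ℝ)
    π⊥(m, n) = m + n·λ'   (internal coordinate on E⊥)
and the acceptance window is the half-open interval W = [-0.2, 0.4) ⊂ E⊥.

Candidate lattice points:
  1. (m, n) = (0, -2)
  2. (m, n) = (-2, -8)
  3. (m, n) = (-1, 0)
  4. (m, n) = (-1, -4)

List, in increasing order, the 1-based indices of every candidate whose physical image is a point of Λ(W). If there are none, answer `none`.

λ' = (5−√29)/2 ≈ -0.192582.
[1] lift (0,-2): star map gives 0.385165; window check -0.2 ≤ 0.385165 < 0.4 is true → IN Λ
[2] lift (-2,-8): star map gives -0.459341; window check -0.2 ≤ -0.459341 < 0.4 is false → out
[3] lift (-1,0): star map gives -1.000000; window check -0.2 ≤ -1.000000 < 0.4 is false → out
[4] lift (-1,-4): star map gives -0.229670; window check -0.2 ≤ -0.229670 < 0.4 is false → out

1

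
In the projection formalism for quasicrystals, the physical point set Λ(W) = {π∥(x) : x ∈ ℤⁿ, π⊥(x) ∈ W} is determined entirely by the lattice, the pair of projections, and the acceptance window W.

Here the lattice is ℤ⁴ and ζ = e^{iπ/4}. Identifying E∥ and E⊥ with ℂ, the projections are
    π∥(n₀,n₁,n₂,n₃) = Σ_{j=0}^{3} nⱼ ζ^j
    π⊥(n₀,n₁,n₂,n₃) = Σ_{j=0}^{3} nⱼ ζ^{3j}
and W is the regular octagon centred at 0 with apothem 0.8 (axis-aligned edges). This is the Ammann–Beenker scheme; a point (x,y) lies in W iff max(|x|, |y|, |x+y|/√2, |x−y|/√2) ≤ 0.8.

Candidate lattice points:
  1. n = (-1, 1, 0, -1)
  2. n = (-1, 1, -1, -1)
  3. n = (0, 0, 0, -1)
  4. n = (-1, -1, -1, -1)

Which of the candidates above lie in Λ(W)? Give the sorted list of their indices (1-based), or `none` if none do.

none

π⊥(n) = n₀ + n₁ζ³ + n₂ζ⁶ + n₃ζ⁹ where ζ = e^{iπ/4}.
#1 (-1, 1, 0, -1): internal (-2.4142, 0.0000); octagon support 2.4142 vs apothem 0.8 → ∉ W
#2 (-1, 1, -1, -1): internal (-2.4142, 1.0000); octagon support 2.4142 vs apothem 0.8 → ∉ W
#3 (0, 0, 0, -1): internal (-0.7071, -0.7071); octagon support 1.0000 vs apothem 0.8 → ∉ W
#4 (-1, -1, -1, -1): internal (-1.0000, -0.4142); octagon support 1.0000 vs apothem 0.8 → ∉ W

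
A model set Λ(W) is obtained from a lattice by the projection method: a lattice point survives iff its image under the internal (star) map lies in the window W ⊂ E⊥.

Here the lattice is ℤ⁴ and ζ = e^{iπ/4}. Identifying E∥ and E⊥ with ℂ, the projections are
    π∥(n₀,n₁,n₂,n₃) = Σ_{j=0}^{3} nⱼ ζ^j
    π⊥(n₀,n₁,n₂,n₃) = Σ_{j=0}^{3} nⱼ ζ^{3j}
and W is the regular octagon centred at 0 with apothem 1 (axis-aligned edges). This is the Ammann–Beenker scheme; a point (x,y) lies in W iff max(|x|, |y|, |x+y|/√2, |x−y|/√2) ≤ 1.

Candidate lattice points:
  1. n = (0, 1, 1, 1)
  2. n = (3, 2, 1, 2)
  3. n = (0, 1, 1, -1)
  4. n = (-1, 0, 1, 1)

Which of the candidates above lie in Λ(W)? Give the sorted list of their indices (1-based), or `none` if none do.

1, 4

Internal map: ζ^{3j} for j=0..3 gives (1,0), (−√2/2,√2/2), (0,−1), (√2/2,√2/2).
#1 (0, 1, 1, 1): internal (0.00000, 0.41421); octagon support 0.41421 vs apothem 1 → ∈ W
#2 (3, 2, 1, 2): internal (3.00000, 1.82843); octagon support 3.41421 vs apothem 1 → ∉ W
#3 (0, 1, 1, -1): internal (-1.41421, -1.00000); octagon support 1.70711 vs apothem 1 → ∉ W
#4 (-1, 0, 1, 1): internal (-0.29289, -0.29289); octagon support 0.41421 vs apothem 1 → ∈ W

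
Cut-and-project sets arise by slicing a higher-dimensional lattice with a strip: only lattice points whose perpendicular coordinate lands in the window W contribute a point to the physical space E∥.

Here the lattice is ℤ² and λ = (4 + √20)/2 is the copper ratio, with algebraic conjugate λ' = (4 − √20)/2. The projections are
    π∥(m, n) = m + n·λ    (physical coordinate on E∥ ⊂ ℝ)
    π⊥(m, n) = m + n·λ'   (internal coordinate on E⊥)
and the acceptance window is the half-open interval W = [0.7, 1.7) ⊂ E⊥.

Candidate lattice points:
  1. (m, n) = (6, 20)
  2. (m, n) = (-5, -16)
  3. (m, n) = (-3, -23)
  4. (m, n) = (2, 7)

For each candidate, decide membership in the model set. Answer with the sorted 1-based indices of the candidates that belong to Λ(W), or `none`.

1

λ' = (4−√20)/2 ≈ -0.2361.
#1 (6,20): internal coord 6 + (20)·λ' = +1.2786; +1.2786 ∈ [0.7, 1.7) → IN Λ
#2 (-5,-16): internal coord -5 + (-16)·λ' = -1.2229; -1.2229 ∉ [0.7, 1.7) → out
#3 (-3,-23): internal coord -3 + (-23)·λ' = +2.4296; +2.4296 ∉ [0.7, 1.7) → out
#4 (2,7): internal coord 2 + (7)·λ' = +0.3475; +0.3475 ∉ [0.7, 1.7) → out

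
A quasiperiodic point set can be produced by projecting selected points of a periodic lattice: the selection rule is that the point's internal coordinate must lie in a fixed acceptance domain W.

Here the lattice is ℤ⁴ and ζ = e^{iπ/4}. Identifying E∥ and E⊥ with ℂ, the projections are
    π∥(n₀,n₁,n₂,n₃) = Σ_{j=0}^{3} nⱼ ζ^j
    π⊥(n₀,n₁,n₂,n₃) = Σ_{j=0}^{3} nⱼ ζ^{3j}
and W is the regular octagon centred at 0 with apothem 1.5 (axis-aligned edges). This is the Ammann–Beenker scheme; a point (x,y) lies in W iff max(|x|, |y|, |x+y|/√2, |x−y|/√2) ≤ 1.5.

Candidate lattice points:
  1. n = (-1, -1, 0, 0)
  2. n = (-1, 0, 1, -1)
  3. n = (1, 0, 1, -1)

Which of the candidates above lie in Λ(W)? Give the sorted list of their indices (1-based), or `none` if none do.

1

With ζ = e^{iπ/4} the internal vectors are ζ^0,ζ^3,ζ^6,ζ^9.
#1 (-1, -1, 0, 0): internal (-0.29289, -0.70711); octagon support 0.70711 vs apothem 1.5 → ∈ W
#2 (-1, 0, 1, -1): internal (-1.70711, -1.70711); octagon support 2.41421 vs apothem 1.5 → ∉ W
#3 (1, 0, 1, -1): internal (0.29289, -1.70711); octagon support 1.70711 vs apothem 1.5 → ∉ W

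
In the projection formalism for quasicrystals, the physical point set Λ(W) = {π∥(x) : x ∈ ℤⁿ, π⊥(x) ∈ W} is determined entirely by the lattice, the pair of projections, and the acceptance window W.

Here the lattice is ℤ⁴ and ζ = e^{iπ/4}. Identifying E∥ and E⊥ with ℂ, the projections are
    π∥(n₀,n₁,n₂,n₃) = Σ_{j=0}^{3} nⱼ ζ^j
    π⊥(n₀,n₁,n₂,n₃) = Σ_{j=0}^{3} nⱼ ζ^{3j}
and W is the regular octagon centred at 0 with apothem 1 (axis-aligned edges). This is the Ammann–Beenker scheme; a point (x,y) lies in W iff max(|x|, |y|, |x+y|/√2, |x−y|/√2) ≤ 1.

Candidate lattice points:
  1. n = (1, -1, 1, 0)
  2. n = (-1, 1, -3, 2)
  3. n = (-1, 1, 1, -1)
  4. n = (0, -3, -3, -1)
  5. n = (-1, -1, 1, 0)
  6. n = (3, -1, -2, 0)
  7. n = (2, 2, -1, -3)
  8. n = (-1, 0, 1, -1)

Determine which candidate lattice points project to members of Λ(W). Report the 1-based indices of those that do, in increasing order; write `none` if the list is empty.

π⊥(n) = n₀ + n₁ζ³ + n₂ζ⁶ + n₃ζ⁹ where ζ = e^{iπ/4}.
candidate 1: n = (1, -1, 1, 0) → π⊥ ≈ (+1.707107, -1.707107); max(|x|,|y|,|x±y|/√2) = 2.414214 > 1 ⇒ ∉ W
candidate 2: n = (-1, 1, -3, 2) → π⊥ ≈ (-0.292893, +5.121320); max(|x|,|y|,|x±y|/√2) = 5.121320 > 1 ⇒ ∉ W
candidate 3: n = (-1, 1, 1, -1) → π⊥ ≈ (-2.414214, -1.000000); max(|x|,|y|,|x±y|/√2) = 2.414214 > 1 ⇒ ∉ W
candidate 4: n = (0, -3, -3, -1) → π⊥ ≈ (+1.414214, +0.171573); max(|x|,|y|,|x±y|/√2) = 1.414214 > 1 ⇒ ∉ W
candidate 5: n = (-1, -1, 1, 0) → π⊥ ≈ (-0.292893, -1.707107); max(|x|,|y|,|x±y|/√2) = 1.707107 > 1 ⇒ ∉ W
candidate 6: n = (3, -1, -2, 0) → π⊥ ≈ (+3.707107, +1.292893); max(|x|,|y|,|x±y|/√2) = 3.707107 > 1 ⇒ ∉ W
candidate 7: n = (2, 2, -1, -3) → π⊥ ≈ (-1.535534, +0.292893); max(|x|,|y|,|x±y|/√2) = 1.535534 > 1 ⇒ ∉ W
candidate 8: n = (-1, 0, 1, -1) → π⊥ ≈ (-1.707107, -1.707107); max(|x|,|y|,|x±y|/√2) = 2.414214 > 1 ⇒ ∉ W

none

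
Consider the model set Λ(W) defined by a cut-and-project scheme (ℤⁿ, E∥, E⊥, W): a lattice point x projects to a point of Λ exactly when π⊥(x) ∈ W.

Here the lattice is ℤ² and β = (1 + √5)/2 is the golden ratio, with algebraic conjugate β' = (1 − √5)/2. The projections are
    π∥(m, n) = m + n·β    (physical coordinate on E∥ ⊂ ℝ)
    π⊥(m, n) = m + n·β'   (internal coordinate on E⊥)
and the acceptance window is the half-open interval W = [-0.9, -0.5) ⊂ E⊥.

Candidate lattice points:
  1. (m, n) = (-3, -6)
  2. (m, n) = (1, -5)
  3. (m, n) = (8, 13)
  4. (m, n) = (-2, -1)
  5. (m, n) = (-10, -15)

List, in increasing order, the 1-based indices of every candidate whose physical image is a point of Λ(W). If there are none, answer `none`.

5

Numerically β ≈ 1.618034 and β' = −1/β ≈ -0.618034.
[1] lift (-3,-6): star map gives 0.708204; window check -0.9 ≤ 0.708204 < -0.5 is false → out
[2] lift (1,-5): star map gives 4.090170; window check -0.9 ≤ 4.090170 < -0.5 is false → out
[3] lift (8,13): star map gives -0.034442; window check -0.9 ≤ -0.034442 < -0.5 is false → out
[4] lift (-2,-1): star map gives -1.381966; window check -0.9 ≤ -1.381966 < -0.5 is false → out
[5] lift (-10,-15): star map gives -0.729490; window check -0.9 ≤ -0.729490 < -0.5 is true → IN Λ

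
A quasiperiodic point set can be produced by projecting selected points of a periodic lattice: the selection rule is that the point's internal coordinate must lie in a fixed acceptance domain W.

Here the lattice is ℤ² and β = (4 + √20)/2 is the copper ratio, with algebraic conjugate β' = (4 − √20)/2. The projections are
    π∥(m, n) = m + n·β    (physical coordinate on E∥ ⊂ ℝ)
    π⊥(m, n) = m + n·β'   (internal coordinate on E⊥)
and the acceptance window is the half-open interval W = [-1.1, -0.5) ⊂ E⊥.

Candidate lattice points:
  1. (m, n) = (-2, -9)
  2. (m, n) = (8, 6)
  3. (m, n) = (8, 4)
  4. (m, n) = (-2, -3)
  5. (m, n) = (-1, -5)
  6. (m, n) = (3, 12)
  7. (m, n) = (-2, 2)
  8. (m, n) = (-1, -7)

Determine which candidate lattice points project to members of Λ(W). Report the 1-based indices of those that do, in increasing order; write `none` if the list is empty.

β' = (4−√20)/2 ≈ -0.236068.
candidate 1: (m,n)=(-2,-9) → π∥ = -2-9·β ≈ -40.124612, π⊥ = -2-9·β' ≈ 0.124612 ∉ [-1.1, -0.5) ⇒ out
candidate 2: (m,n)=(8,6) → π∥ = 8+6·β ≈ 33.416408, π⊥ = 8+6·β' ≈ 6.583592 ∉ [-1.1, -0.5) ⇒ out
candidate 3: (m,n)=(8,4) → π∥ = 8+4·β ≈ 24.944272, π⊥ = 8+4·β' ≈ 7.055728 ∉ [-1.1, -0.5) ⇒ out
candidate 4: (m,n)=(-2,-3) → π∥ = -2-3·β ≈ -14.708204, π⊥ = -2-3·β' ≈ -1.291796 ∉ [-1.1, -0.5) ⇒ out
candidate 5: (m,n)=(-1,-5) → π∥ = -1-5·β ≈ -22.180340, π⊥ = -1-5·β' ≈ 0.180340 ∉ [-1.1, -0.5) ⇒ out
candidate 6: (m,n)=(3,12) → π∥ = 3+12·β ≈ 53.832816, π⊥ = 3+12·β' ≈ 0.167184 ∉ [-1.1, -0.5) ⇒ out
candidate 7: (m,n)=(-2,2) → π∥ = -2+2·β ≈ 6.472136, π⊥ = -2+2·β' ≈ -2.472136 ∉ [-1.1, -0.5) ⇒ out
candidate 8: (m,n)=(-1,-7) → π∥ = -1-7·β ≈ -30.652476, π⊥ = -1-7·β' ≈ 0.652476 ∉ [-1.1, -0.5) ⇒ out

none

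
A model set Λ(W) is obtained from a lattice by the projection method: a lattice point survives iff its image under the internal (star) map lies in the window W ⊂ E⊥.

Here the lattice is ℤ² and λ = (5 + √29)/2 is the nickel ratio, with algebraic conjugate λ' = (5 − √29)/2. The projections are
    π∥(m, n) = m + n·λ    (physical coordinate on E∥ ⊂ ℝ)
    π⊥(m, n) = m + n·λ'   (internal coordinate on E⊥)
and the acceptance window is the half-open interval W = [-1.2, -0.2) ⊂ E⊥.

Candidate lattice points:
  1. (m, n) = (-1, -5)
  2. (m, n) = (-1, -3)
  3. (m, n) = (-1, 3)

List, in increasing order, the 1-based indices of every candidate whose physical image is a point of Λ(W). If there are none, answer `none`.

λ' = (5−√29)/2 ≈ -0.192582.
[1] lift (-1,-5): star map gives -0.037088; window check -1.2 ≤ -0.037088 < -0.2 is false → out
[2] lift (-1,-3): star map gives -0.422253; window check -1.2 ≤ -0.422253 < -0.2 is true → IN Λ
[3] lift (-1,3): star map gives -1.577747; window check -1.2 ≤ -1.577747 < -0.2 is false → out

2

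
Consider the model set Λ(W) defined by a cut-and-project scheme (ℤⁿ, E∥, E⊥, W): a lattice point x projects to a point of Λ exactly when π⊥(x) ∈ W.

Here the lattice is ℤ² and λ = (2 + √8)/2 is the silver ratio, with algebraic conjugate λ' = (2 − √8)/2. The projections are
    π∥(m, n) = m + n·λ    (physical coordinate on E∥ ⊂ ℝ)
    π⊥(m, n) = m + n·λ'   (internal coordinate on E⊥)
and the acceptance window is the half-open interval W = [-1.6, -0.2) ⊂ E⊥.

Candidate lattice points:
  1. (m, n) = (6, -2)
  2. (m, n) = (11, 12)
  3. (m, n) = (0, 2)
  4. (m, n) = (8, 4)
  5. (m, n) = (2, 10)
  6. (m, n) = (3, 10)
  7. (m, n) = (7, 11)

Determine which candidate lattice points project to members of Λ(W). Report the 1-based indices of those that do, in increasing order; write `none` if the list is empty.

3, 6

Numerically λ ≈ 2.41421 and λ' = −1/λ ≈ -0.41421.
candidate 1: (m,n)=(6,-2) → π∥ = 6-2·λ ≈ 1.17157, π⊥ = 6-2·λ' ≈ 6.82843 ∉ [-1.6, -0.2) ⇒ out
candidate 2: (m,n)=(11,12) → π∥ = 11+12·λ ≈ 39.97056, π⊥ = 11+12·λ' ≈ 6.02944 ∉ [-1.6, -0.2) ⇒ out
candidate 3: (m,n)=(0,2) → π∥ = 0+2·λ ≈ 4.82843, π⊥ = 0+2·λ' ≈ -0.82843 ∈ [-1.6, -0.2) ⇒ IN Λ
candidate 4: (m,n)=(8,4) → π∥ = 8+4·λ ≈ 17.65685, π⊥ = 8+4·λ' ≈ 6.34315 ∉ [-1.6, -0.2) ⇒ out
candidate 5: (m,n)=(2,10) → π∥ = 2+10·λ ≈ 26.14214, π⊥ = 2+10·λ' ≈ -2.14214 ∉ [-1.6, -0.2) ⇒ out
candidate 6: (m,n)=(3,10) → π∥ = 3+10·λ ≈ 27.14214, π⊥ = 3+10·λ' ≈ -1.14214 ∈ [-1.6, -0.2) ⇒ IN Λ
candidate 7: (m,n)=(7,11) → π∥ = 7+11·λ ≈ 33.55635, π⊥ = 7+11·λ' ≈ 2.44365 ∉ [-1.6, -0.2) ⇒ out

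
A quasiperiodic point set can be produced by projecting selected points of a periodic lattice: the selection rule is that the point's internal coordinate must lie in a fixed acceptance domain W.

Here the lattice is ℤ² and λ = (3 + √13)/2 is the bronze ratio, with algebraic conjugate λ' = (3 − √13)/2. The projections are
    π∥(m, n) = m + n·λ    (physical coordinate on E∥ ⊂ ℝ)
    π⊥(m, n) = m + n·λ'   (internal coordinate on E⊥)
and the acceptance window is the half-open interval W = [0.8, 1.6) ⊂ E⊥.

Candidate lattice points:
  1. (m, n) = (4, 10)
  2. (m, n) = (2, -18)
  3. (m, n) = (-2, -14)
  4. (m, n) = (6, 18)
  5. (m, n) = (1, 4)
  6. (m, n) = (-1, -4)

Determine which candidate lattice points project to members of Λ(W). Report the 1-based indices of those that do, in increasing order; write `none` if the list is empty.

λ' = (3−√13)/2 ≈ -0.30278.
[1] lift (4,10): star map gives 0.97224; window check 0.8 ≤ 0.97224 < 1.6 is true → IN Λ
[2] lift (2,-18): star map gives 7.44996; window check 0.8 ≤ 7.44996 < 1.6 is false → out
[3] lift (-2,-14): star map gives 2.23886; window check 0.8 ≤ 2.23886 < 1.6 is false → out
[4] lift (6,18): star map gives 0.55004; window check 0.8 ≤ 0.55004 < 1.6 is false → out
[5] lift (1,4): star map gives -0.21110; window check 0.8 ≤ -0.21110 < 1.6 is false → out
[6] lift (-1,-4): star map gives 0.21110; window check 0.8 ≤ 0.21110 < 1.6 is false → out

1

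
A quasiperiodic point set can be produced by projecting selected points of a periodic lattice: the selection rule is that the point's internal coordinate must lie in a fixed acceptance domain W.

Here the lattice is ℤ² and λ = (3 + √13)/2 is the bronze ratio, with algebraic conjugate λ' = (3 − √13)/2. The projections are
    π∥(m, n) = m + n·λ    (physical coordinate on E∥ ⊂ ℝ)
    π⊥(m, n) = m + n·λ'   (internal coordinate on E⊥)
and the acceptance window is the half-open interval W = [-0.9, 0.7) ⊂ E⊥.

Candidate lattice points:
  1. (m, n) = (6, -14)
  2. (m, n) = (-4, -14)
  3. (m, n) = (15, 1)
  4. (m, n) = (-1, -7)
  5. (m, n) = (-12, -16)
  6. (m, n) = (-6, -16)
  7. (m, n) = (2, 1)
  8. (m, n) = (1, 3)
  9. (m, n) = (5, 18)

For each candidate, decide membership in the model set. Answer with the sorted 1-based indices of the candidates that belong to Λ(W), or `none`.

Compute λ' = (3−√13)/2 = -0.302776, so π⊥(m,n) = m -0.302776·n.
[1] lift (6,-14): star map gives 10.238859; window check -0.9 ≤ 10.238859 < 0.7 is false → out
[2] lift (-4,-14): star map gives 0.238859; window check -0.9 ≤ 0.238859 < 0.7 is true → IN Λ
[3] lift (15,1): star map gives 14.697224; window check -0.9 ≤ 14.697224 < 0.7 is false → out
[4] lift (-1,-7): star map gives 1.119429; window check -0.9 ≤ 1.119429 < 0.7 is false → out
[5] lift (-12,-16): star map gives -7.155590; window check -0.9 ≤ -7.155590 < 0.7 is false → out
[6] lift (-6,-16): star map gives -1.155590; window check -0.9 ≤ -1.155590 < 0.7 is false → out
[7] lift (2,1): star map gives 1.697224; window check -0.9 ≤ 1.697224 < 0.7 is false → out
[8] lift (1,3): star map gives 0.091673; window check -0.9 ≤ 0.091673 < 0.7 is true → IN Λ
[9] lift (5,18): star map gives -0.449961; window check -0.9 ≤ -0.449961 < 0.7 is true → IN Λ

2, 8, 9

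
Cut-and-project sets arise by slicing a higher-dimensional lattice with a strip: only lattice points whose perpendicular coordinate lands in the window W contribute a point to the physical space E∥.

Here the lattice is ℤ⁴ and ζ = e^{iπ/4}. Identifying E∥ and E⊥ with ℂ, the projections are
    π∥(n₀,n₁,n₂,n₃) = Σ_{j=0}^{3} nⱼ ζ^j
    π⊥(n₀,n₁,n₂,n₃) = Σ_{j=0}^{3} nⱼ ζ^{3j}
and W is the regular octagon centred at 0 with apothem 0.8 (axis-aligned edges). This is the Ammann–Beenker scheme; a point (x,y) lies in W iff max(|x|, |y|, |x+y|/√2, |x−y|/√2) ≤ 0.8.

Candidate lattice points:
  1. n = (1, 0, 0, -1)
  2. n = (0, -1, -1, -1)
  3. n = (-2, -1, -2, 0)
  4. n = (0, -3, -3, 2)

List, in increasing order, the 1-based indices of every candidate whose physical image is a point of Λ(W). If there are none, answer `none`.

With ζ = e^{iπ/4} the internal vectors are ζ^0,ζ^3,ζ^6,ζ^9.
#1 (1, 0, 0, -1): internal (0.2929, -0.7071); octagon support 0.7071 vs apothem 0.8 → ∈ W
#2 (0, -1, -1, -1): internal (0.0000, -0.4142); octagon support 0.4142 vs apothem 0.8 → ∈ W
#3 (-2, -1, -2, 0): internal (-1.2929, 1.2929); octagon support 1.8284 vs apothem 0.8 → ∉ W
#4 (0, -3, -3, 2): internal (3.5355, 2.2929); octagon support 4.1213 vs apothem 0.8 → ∉ W

1, 2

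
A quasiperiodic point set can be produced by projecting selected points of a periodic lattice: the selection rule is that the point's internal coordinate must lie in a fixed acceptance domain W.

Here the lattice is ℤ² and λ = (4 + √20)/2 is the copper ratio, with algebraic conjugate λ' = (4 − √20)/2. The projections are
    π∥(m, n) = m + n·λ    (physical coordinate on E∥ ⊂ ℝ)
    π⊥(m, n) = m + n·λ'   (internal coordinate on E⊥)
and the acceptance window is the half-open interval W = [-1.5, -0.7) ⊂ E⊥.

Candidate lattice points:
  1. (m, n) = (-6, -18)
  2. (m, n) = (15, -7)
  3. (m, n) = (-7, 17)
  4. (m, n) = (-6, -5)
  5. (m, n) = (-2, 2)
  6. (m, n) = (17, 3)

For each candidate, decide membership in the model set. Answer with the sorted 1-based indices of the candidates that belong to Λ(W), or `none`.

λ' = (4−√20)/2 ≈ -0.236068.
#1 (-6,-18): internal coord -6 + (-18)·λ' = -1.750776; -1.750776 ∉ [-1.5, -0.7) → out
#2 (15,-7): internal coord 15 + (-7)·λ' = +16.652476; +16.652476 ∉ [-1.5, -0.7) → out
#3 (-7,17): internal coord -7 + (17)·λ' = -11.013156; -11.013156 ∉ [-1.5, -0.7) → out
#4 (-6,-5): internal coord -6 + (-5)·λ' = -4.819660; -4.819660 ∉ [-1.5, -0.7) → out
#5 (-2,2): internal coord -2 + (2)·λ' = -2.472136; -2.472136 ∉ [-1.5, -0.7) → out
#6 (17,3): internal coord 17 + (3)·λ' = +16.291796; +16.291796 ∉ [-1.5, -0.7) → out

none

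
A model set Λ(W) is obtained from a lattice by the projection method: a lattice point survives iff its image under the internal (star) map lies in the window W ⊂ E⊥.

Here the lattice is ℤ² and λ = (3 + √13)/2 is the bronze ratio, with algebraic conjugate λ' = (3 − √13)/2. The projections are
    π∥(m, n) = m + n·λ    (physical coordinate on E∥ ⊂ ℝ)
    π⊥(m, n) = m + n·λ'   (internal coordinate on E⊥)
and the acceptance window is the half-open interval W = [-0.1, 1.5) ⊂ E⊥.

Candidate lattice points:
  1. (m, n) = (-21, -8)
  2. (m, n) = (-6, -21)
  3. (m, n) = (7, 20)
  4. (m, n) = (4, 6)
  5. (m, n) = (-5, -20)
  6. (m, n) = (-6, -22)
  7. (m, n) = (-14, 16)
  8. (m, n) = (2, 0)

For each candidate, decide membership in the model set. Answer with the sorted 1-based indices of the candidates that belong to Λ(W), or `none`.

Compute λ' = (3−√13)/2 = -0.3028, so π⊥(m,n) = m -0.3028·n.
candidate 1: (m,n)=(-21,-8) → π∥ = -21-8·λ ≈ -47.4222, π⊥ = -21-8·λ' ≈ -18.5778 ∉ [-0.1, 1.5) ⇒ out
candidate 2: (m,n)=(-6,-21) → π∥ = -6-21·λ ≈ -75.3583, π⊥ = -6-21·λ' ≈ 0.3583 ∈ [-0.1, 1.5) ⇒ IN Λ
candidate 3: (m,n)=(7,20) → π∥ = 7+20·λ ≈ 73.0555, π⊥ = 7+20·λ' ≈ 0.9445 ∈ [-0.1, 1.5) ⇒ IN Λ
candidate 4: (m,n)=(4,6) → π∥ = 4+6·λ ≈ 23.8167, π⊥ = 4+6·λ' ≈ 2.1833 ∉ [-0.1, 1.5) ⇒ out
candidate 5: (m,n)=(-5,-20) → π∥ = -5-20·λ ≈ -71.0555, π⊥ = -5-20·λ' ≈ 1.0555 ∈ [-0.1, 1.5) ⇒ IN Λ
candidate 6: (m,n)=(-6,-22) → π∥ = -6-22·λ ≈ -78.6611, π⊥ = -6-22·λ' ≈ 0.6611 ∈ [-0.1, 1.5) ⇒ IN Λ
candidate 7: (m,n)=(-14,16) → π∥ = -14+16·λ ≈ 38.8444, π⊥ = -14+16·λ' ≈ -18.8444 ∉ [-0.1, 1.5) ⇒ out
candidate 8: (m,n)=(2,0) → π∥ = 2+0·λ ≈ 2.0000, π⊥ = 2+0·λ' ≈ 2.0000 ∉ [-0.1, 1.5) ⇒ out

2, 3, 5, 6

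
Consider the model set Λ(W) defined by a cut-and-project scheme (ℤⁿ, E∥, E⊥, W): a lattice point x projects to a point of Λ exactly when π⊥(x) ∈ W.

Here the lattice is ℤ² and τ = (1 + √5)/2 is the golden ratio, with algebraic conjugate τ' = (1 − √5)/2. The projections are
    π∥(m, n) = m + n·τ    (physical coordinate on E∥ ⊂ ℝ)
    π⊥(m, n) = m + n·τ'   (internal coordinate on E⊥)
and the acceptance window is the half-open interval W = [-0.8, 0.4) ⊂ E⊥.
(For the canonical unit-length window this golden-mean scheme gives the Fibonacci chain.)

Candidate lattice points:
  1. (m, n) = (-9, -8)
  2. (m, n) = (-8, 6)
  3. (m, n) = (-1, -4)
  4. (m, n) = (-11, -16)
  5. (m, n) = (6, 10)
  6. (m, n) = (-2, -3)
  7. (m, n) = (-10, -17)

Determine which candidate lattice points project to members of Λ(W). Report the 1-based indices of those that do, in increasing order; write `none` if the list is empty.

5, 6

Compute τ' = (1−√5)/2 = -0.6180, so π⊥(m,n) = m -0.6180·n.
[1] lift (-9,-8): star map gives -4.0557; window check -0.8 ≤ -4.0557 < 0.4 is false → out
[2] lift (-8,6): star map gives -11.7082; window check -0.8 ≤ -11.7082 < 0.4 is false → out
[3] lift (-1,-4): star map gives 1.4721; window check -0.8 ≤ 1.4721 < 0.4 is false → out
[4] lift (-11,-16): star map gives -1.1115; window check -0.8 ≤ -1.1115 < 0.4 is false → out
[5] lift (6,10): star map gives -0.1803; window check -0.8 ≤ -0.1803 < 0.4 is true → IN Λ
[6] lift (-2,-3): star map gives -0.1459; window check -0.8 ≤ -0.1459 < 0.4 is true → IN Λ
[7] lift (-10,-17): star map gives 0.5066; window check -0.8 ≤ 0.5066 < 0.4 is false → out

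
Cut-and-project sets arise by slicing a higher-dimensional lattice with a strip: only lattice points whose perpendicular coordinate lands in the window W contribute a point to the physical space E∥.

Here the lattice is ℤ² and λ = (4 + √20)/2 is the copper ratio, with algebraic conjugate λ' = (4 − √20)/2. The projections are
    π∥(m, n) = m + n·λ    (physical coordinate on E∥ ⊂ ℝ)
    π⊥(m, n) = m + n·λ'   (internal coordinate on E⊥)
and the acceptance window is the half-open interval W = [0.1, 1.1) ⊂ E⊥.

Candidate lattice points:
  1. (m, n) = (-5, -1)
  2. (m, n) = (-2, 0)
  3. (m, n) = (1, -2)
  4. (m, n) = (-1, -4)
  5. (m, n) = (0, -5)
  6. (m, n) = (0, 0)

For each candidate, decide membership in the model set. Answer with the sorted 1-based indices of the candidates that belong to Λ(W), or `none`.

Numerically λ ≈ 4.236068 and λ' = −1/λ ≈ -0.236068.
candidate 1: (m,n)=(-5,-1) → π∥ = -5-1·λ ≈ -9.236068, π⊥ = -5-1·λ' ≈ -4.763932 ∉ [0.1, 1.1) ⇒ out
candidate 2: (m,n)=(-2,0) → π∥ = -2+0·λ ≈ -2.000000, π⊥ = -2+0·λ' ≈ -2.000000 ∉ [0.1, 1.1) ⇒ out
candidate 3: (m,n)=(1,-2) → π∥ = 1-2·λ ≈ -7.472136, π⊥ = 1-2·λ' ≈ 1.472136 ∉ [0.1, 1.1) ⇒ out
candidate 4: (m,n)=(-1,-4) → π∥ = -1-4·λ ≈ -17.944272, π⊥ = -1-4·λ' ≈ -0.055728 ∉ [0.1, 1.1) ⇒ out
candidate 5: (m,n)=(0,-5) → π∥ = 0-5·λ ≈ -21.180340, π⊥ = 0-5·λ' ≈ 1.180340 ∉ [0.1, 1.1) ⇒ out
candidate 6: (m,n)=(0,0) → π∥ = 0+0·λ ≈ 0.000000, π⊥ = 0+0·λ' ≈ 0.000000 ∉ [0.1, 1.1) ⇒ out

none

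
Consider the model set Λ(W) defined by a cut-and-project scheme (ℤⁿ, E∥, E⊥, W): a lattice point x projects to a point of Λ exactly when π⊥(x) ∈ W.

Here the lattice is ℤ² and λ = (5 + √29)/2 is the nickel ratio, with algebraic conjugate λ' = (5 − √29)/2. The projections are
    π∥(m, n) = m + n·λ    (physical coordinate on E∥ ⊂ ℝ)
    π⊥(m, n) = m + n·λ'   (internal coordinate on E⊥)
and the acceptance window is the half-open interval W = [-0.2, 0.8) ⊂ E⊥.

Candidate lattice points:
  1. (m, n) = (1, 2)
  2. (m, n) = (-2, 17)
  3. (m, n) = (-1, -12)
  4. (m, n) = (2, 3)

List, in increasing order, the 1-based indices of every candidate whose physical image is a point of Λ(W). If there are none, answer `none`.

1

Numerically λ ≈ 5.1926 and λ' = −1/λ ≈ -0.1926.
[1] lift (1,2): star map gives 0.6148; window check -0.2 ≤ 0.6148 < 0.8 is true → IN Λ
[2] lift (-2,17): star map gives -5.2739; window check -0.2 ≤ -5.2739 < 0.8 is false → out
[3] lift (-1,-12): star map gives 1.3110; window check -0.2 ≤ 1.3110 < 0.8 is false → out
[4] lift (2,3): star map gives 1.4223; window check -0.2 ≤ 1.4223 < 0.8 is false → out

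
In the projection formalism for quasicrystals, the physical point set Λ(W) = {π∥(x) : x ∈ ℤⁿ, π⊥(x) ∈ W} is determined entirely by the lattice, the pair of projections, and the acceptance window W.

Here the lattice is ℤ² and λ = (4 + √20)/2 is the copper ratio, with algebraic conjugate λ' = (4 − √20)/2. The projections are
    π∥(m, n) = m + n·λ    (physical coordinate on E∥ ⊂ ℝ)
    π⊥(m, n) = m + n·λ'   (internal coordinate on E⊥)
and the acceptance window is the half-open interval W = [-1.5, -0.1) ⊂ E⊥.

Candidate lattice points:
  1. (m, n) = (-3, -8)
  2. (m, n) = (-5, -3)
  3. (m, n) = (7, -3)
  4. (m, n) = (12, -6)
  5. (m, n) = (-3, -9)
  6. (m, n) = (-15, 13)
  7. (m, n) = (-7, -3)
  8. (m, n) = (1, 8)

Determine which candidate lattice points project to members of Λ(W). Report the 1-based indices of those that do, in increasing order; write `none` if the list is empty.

1, 5, 8

Numerically λ ≈ 4.236068 and λ' = −1/λ ≈ -0.236068.
[1] lift (-3,-8): star map gives -1.111456; window check -1.5 ≤ -1.111456 < -0.1 is true → IN Λ
[2] lift (-5,-3): star map gives -4.291796; window check -1.5 ≤ -4.291796 < -0.1 is false → out
[3] lift (7,-3): star map gives 7.708204; window check -1.5 ≤ 7.708204 < -0.1 is false → out
[4] lift (12,-6): star map gives 13.416408; window check -1.5 ≤ 13.416408 < -0.1 is false → out
[5] lift (-3,-9): star map gives -0.875388; window check -1.5 ≤ -0.875388 < -0.1 is true → IN Λ
[6] lift (-15,13): star map gives -18.068884; window check -1.5 ≤ -18.068884 < -0.1 is false → out
[7] lift (-7,-3): star map gives -6.291796; window check -1.5 ≤ -6.291796 < -0.1 is false → out
[8] lift (1,8): star map gives -0.888544; window check -1.5 ≤ -0.888544 < -0.1 is true → IN Λ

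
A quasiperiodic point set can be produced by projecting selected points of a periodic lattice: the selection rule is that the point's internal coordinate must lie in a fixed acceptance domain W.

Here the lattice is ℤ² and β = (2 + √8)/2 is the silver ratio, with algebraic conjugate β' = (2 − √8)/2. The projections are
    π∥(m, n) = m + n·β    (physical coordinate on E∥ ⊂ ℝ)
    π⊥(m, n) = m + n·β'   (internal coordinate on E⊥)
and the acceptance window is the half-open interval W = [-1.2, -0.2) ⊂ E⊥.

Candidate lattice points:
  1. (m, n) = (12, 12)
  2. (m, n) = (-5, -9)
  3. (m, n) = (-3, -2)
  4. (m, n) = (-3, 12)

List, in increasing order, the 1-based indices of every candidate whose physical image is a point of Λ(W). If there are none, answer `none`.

Compute β' = (2−√8)/2 = -0.414214, so π⊥(m,n) = m -0.414214·n.
candidate 1: (m,n)=(12,12) → π∥ = 12+12·β ≈ 40.970563, π⊥ = 12+12·β' ≈ 7.029437 ∉ [-1.2, -0.2) ⇒ out
candidate 2: (m,n)=(-5,-9) → π∥ = -5-9·β ≈ -26.727922, π⊥ = -5-9·β' ≈ -1.272078 ∉ [-1.2, -0.2) ⇒ out
candidate 3: (m,n)=(-3,-2) → π∥ = -3-2·β ≈ -7.828427, π⊥ = -3-2·β' ≈ -2.171573 ∉ [-1.2, -0.2) ⇒ out
candidate 4: (m,n)=(-3,12) → π∥ = -3+12·β ≈ 25.970563, π⊥ = -3+12·β' ≈ -7.970563 ∉ [-1.2, -0.2) ⇒ out

none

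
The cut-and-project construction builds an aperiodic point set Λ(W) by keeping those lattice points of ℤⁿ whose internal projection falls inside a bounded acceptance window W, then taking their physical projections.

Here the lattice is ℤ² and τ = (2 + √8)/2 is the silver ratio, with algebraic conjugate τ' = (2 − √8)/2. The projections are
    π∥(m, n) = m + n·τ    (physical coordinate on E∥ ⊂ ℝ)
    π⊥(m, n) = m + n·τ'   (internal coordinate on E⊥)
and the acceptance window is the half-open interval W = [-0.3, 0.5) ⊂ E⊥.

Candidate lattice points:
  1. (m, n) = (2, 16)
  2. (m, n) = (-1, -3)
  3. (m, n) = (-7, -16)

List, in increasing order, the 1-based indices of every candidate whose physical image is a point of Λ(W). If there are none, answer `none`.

τ' = (2−√8)/2 ≈ -0.4142.
[1] lift (2,16): star map gives -4.6274; window check -0.3 ≤ -4.6274 < 0.5 is false → out
[2] lift (-1,-3): star map gives 0.2426; window check -0.3 ≤ 0.2426 < 0.5 is true → IN Λ
[3] lift (-7,-16): star map gives -0.3726; window check -0.3 ≤ -0.3726 < 0.5 is false → out

2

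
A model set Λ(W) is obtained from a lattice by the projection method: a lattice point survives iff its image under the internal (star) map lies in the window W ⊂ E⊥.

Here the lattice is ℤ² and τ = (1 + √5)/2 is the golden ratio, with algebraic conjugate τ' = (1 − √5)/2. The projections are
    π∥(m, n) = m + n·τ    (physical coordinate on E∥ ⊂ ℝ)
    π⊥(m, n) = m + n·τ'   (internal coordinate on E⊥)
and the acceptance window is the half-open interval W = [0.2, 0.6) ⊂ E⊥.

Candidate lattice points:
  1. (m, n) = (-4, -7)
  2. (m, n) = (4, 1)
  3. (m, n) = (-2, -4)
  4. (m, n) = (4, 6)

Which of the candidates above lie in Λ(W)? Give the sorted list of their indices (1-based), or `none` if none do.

Compute τ' = (1−√5)/2 = -0.61803, so π⊥(m,n) = m -0.61803·n.
#1 (-4,-7): internal coord -4 + (-7)·τ' = +0.32624; +0.32624 ∈ [0.2, 0.6) → IN Λ
#2 (4,1): internal coord 4 + (1)·τ' = +3.38197; +3.38197 ∉ [0.2, 0.6) → out
#3 (-2,-4): internal coord -2 + (-4)·τ' = +0.47214; +0.47214 ∈ [0.2, 0.6) → IN Λ
#4 (4,6): internal coord 4 + (6)·τ' = +0.29180; +0.29180 ∈ [0.2, 0.6) → IN Λ

1, 3, 4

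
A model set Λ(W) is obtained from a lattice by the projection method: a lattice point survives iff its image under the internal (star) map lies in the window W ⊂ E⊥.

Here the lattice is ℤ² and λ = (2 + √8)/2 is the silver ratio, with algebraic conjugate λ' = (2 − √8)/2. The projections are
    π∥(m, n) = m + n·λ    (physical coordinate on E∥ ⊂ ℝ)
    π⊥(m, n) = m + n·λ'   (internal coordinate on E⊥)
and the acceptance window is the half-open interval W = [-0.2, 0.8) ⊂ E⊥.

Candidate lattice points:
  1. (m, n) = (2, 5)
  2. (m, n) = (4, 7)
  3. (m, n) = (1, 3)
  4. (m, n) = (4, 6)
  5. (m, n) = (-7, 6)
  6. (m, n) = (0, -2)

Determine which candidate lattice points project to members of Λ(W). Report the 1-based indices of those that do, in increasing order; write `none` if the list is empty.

Compute λ' = (2−√8)/2 = -0.41421, so π⊥(m,n) = m -0.41421·n.
[1] lift (2,5): star map gives -0.07107; window check -0.2 ≤ -0.07107 < 0.8 is true → IN Λ
[2] lift (4,7): star map gives 1.10051; window check -0.2 ≤ 1.10051 < 0.8 is false → out
[3] lift (1,3): star map gives -0.24264; window check -0.2 ≤ -0.24264 < 0.8 is false → out
[4] lift (4,6): star map gives 1.51472; window check -0.2 ≤ 1.51472 < 0.8 is false → out
[5] lift (-7,6): star map gives -9.48528; window check -0.2 ≤ -9.48528 < 0.8 is false → out
[6] lift (0,-2): star map gives 0.82843; window check -0.2 ≤ 0.82843 < 0.8 is false → out

1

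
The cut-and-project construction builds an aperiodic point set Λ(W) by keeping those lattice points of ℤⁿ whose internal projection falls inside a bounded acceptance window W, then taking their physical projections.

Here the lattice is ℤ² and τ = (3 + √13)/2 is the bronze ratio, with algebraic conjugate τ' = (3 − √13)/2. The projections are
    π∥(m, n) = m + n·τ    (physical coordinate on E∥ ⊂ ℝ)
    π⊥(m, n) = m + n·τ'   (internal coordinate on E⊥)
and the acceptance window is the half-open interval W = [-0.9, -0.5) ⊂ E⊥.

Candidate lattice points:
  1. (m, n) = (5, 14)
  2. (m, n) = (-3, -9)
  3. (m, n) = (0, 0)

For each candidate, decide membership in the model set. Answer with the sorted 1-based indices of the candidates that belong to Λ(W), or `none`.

none

τ' = (3−√13)/2 ≈ -0.3028.
candidate 1: (m,n)=(5,14) → π∥ = 5+14·τ ≈ 51.2389, π⊥ = 5+14·τ' ≈ 0.7611 ∉ [-0.9, -0.5) ⇒ out
candidate 2: (m,n)=(-3,-9) → π∥ = -3-9·τ ≈ -32.7250, π⊥ = -3-9·τ' ≈ -0.2750 ∉ [-0.9, -0.5) ⇒ out
candidate 3: (m,n)=(0,0) → π∥ = 0+0·τ ≈ 0.0000, π⊥ = 0+0·τ' ≈ 0.0000 ∉ [-0.9, -0.5) ⇒ out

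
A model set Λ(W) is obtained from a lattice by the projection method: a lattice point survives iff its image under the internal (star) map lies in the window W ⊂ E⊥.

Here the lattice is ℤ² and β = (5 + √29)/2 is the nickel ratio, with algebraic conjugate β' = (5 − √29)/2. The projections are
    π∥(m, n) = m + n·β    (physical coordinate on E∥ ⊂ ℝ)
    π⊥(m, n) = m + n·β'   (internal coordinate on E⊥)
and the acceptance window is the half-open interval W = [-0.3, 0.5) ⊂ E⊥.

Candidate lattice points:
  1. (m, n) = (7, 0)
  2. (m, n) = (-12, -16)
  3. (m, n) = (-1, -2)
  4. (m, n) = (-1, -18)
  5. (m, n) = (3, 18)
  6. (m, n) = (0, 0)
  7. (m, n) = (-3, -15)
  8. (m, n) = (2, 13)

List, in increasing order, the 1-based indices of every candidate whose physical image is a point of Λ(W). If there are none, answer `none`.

6, 7

Numerically β ≈ 5.19258 and β' = −1/β ≈ -0.19258.
#1 (7,0): internal coord 7 + (0)·β' = +7.00000; +7.00000 ∉ [-0.3, 0.5) → out
#2 (-12,-16): internal coord -12 + (-16)·β' = -8.91868; -8.91868 ∉ [-0.3, 0.5) → out
#3 (-1,-2): internal coord -1 + (-2)·β' = -0.61484; -0.61484 ∉ [-0.3, 0.5) → out
#4 (-1,-18): internal coord -1 + (-18)·β' = +2.46648; +2.46648 ∉ [-0.3, 0.5) → out
#5 (3,18): internal coord 3 + (18)·β' = -0.46648; -0.46648 ∉ [-0.3, 0.5) → out
#6 (0,0): internal coord 0 + (0)·β' = +0.00000; +0.00000 ∈ [-0.3, 0.5) → IN Λ
#7 (-3,-15): internal coord -3 + (-15)·β' = -0.11126; -0.11126 ∈ [-0.3, 0.5) → IN Λ
#8 (2,13): internal coord 2 + (13)·β' = -0.50357; -0.50357 ∉ [-0.3, 0.5) → out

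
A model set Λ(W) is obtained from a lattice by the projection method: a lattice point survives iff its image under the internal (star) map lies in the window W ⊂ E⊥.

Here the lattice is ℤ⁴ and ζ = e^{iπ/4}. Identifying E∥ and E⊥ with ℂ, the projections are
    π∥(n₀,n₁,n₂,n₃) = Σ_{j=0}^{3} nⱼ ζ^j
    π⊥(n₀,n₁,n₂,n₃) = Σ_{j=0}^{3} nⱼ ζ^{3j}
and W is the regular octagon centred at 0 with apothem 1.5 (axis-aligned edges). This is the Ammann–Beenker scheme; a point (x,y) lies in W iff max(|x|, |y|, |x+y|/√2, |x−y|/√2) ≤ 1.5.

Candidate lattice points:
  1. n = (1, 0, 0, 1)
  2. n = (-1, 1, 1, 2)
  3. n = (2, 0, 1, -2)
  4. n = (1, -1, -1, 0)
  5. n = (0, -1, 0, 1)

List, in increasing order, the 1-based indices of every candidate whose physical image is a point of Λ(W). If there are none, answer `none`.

2, 5

With ζ = e^{iπ/4} the internal vectors are ζ^0,ζ^3,ζ^6,ζ^9.
candidate 1: n = (1, 0, 0, 1) → π⊥ ≈ (+1.7071, +0.7071); max(|x|,|y|,|x±y|/√2) = 1.7071 > 1.5 ⇒ ∉ W
candidate 2: n = (-1, 1, 1, 2) → π⊥ ≈ (-0.2929, +1.1213); max(|x|,|y|,|x±y|/√2) = 1.1213 ≤ 1.5 ⇒ ∈ W
candidate 3: n = (2, 0, 1, -2) → π⊥ ≈ (+0.5858, -2.4142); max(|x|,|y|,|x±y|/√2) = 2.4142 > 1.5 ⇒ ∉ W
candidate 4: n = (1, -1, -1, 0) → π⊥ ≈ (+1.7071, +0.2929); max(|x|,|y|,|x±y|/√2) = 1.7071 > 1.5 ⇒ ∉ W
candidate 5: n = (0, -1, 0, 1) → π⊥ ≈ (+1.4142, +0.0000); max(|x|,|y|,|x±y|/√2) = 1.4142 ≤ 1.5 ⇒ ∈ W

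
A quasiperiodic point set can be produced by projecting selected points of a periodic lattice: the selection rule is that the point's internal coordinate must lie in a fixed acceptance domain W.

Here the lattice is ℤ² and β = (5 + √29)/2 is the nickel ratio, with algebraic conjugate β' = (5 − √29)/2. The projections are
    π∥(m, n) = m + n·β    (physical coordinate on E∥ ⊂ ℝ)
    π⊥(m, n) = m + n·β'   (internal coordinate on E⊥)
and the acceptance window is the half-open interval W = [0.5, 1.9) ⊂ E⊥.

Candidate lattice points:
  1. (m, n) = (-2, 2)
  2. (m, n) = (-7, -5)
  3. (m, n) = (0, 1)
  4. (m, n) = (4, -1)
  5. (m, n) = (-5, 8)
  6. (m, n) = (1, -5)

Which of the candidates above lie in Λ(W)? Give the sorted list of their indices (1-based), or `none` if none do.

none

Compute β' = (5−√29)/2 = -0.1926, so π⊥(m,n) = m -0.1926·n.
candidate 1: (m,n)=(-2,2) → π∥ = -2+2·β ≈ 8.3852, π⊥ = -2+2·β' ≈ -2.3852 ∉ [0.5, 1.9) ⇒ out
candidate 2: (m,n)=(-7,-5) → π∥ = -7-5·β ≈ -32.9629, π⊥ = -7-5·β' ≈ -6.0371 ∉ [0.5, 1.9) ⇒ out
candidate 3: (m,n)=(0,1) → π∥ = 0+1·β ≈ 5.1926, π⊥ = 0+1·β' ≈ -0.1926 ∉ [0.5, 1.9) ⇒ out
candidate 4: (m,n)=(4,-1) → π∥ = 4-1·β ≈ -1.1926, π⊥ = 4-1·β' ≈ 4.1926 ∉ [0.5, 1.9) ⇒ out
candidate 5: (m,n)=(-5,8) → π∥ = -5+8·β ≈ 36.5407, π⊥ = -5+8·β' ≈ -6.5407 ∉ [0.5, 1.9) ⇒ out
candidate 6: (m,n)=(1,-5) → π∥ = 1-5·β ≈ -24.9629, π⊥ = 1-5·β' ≈ 1.9629 ∉ [0.5, 1.9) ⇒ out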